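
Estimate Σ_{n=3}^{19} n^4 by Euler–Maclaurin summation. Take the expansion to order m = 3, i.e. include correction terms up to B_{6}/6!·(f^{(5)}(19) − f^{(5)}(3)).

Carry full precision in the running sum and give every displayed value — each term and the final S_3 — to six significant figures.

Integral: ∫_3^19 x^4 dx = 495171.
½[f(3) + f(19)] = ½[81.0000 + 130321] = 65201.0.
So far: 560372.
Order-1 term: 1/12 · (27436.0 − 108.000) = 2277.33.
Partial sum through k=1: 562650.
Order-2 term: −1/720 · (456.000 − 72.0000) = -0.533333.
Partial sum through k=2: 562649.
Order-3 term: 1/30240 · (0.00000 − 0.00000) = 0.00000.

S_3 ≈ 562649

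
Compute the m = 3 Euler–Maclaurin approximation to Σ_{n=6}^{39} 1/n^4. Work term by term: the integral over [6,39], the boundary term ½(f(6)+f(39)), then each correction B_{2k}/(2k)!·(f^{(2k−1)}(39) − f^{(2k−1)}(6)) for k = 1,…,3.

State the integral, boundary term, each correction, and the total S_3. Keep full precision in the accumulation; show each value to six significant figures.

S_3 ≈ 0.00196590

∫_6^39 1/x^4 dx evaluates to 0.00153759.
½[f(6) + f(39)] = ½[0.000771605 + 4.32257e-07] = 0.000386019.
Running total after boundary: 0.00192361.
Correction k=1: B_{2}/2! · (f^{(1)}(39) − f^{(1)}(6)) = 1/12 · (-4.43340e-08 − (-0.000514403)) = 4.28632e-05.
Running total after k=1: 0.00196647.
Correction k=2: B_{4}/4! · (f^{(3)}(39) − f^{(3)}(6)) = −1/720 · (-8.74438e-10 − (-0.000428669)) = -5.95373e-07.
Running total after k=2: 0.00196588.
Correction k=3: B_{6}/6! · (f^{(5)}(39) − f^{(5)}(6)) = 1/30240 · (-3.21950e-11 − (-0.000666819)) = 2.20509e-08.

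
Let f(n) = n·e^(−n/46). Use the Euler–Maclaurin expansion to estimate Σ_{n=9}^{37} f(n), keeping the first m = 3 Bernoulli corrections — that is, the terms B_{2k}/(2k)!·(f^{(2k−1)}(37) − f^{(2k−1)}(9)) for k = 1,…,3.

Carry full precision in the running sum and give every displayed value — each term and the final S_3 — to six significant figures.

∫_9^37 x·e^(−x/46) dx evaluates to 372.319.
Boundary: ½(f(9) + f(37)) = ½(7.40068 + 16.5530) = 11.9769.
So far: 384.296.
Correction k=1: B_{2}/2! · (f^{(1)}(37) − f^{(1)}(9)) = 1/12 · (0.0875308 − 0.661414) = -0.0478236.
Partial sum through k=1: 384.248.
Correction k=2: B_{4}/4! · (f^{(3)}(37) − f^{(3)}(9)) = −1/720 · (0.000464220 − 0.00108980) = 8.68856e-07.
Partial sum through k=2: 384.248.
Correction k=3: B_{6}/6! · (f^{(5)}(37) − f^{(5)}(9)) = 1/30240 · (4.19222e-07 − 8.82333e-07) = -1.53145e-11.

S_3 ≈ 384.248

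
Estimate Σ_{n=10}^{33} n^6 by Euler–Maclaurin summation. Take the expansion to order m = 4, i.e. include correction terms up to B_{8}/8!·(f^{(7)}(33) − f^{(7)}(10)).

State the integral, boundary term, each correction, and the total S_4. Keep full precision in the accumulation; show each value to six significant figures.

S_4 ≈ 6.75267e+09

The integral term ∫_10^33 x^6 dx = 6.08692e+09.
½[f(10) + f(33)] = ½[1.00000e+06 + 1.29147e+09] = 6.46234e+08.
So far: 6.73315e+09.
k=1: B_{2}/(2)! × [f^{(1)}(33) − f^{(1)}(10)] = 1/12 × (2.34812e+08 − 600000) = 1.95177e+07.
Running total after k=1: 6.75267e+09.
k=2: B_{4}/(4)! × [f^{(3)}(33) − f^{(3)}(10)] = −1/720 × (4.31244e+06 − 120000) = -5822.83.
Running total after k=2: 6.75267e+09.
k=3: B_{6}/(6)! × [f^{(5)}(33) − f^{(5)}(10)] = 1/30240 × (23760.0 − 7200.00) = 0.547619.
Running total after k=3: 6.75267e+09.
k=4: B_{8}/(8)! × [f^{(7)}(33) − f^{(7)}(10)] = −1/1209600 × (0.00000 − 0.00000) = 0.00000.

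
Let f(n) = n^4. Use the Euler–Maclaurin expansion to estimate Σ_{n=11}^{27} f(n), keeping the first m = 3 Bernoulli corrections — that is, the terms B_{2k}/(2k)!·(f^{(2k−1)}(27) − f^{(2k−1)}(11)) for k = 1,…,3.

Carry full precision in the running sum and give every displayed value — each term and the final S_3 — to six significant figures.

The integral term ∫_11^27 x^4 dx = 2.83757e+06.
Boundary: ½(f(11) + f(27)) = ½(14641.0 + 531441) = 273041.
Running total after boundary: 3.11061e+06.
k=1: B_{2}/(2)! × [f^{(1)}(27) − f^{(1)}(11)] = 1/12 × (78732.0 − 5324.00) = 6117.33.
Running total after k=1: 3.11673e+06.
k=2: B_{4}/(4)! × [f^{(3)}(27) − f^{(3)}(11)] = −1/720 × (648.000 − 264.000) = -0.533333.
Running total after k=2: 3.11673e+06.
k=3: B_{6}/(6)! × [f^{(5)}(27) − f^{(5)}(11)] = 1/30240 × (0.00000 − 0.00000) = 0.00000.

S_3 ≈ 3.11673e+06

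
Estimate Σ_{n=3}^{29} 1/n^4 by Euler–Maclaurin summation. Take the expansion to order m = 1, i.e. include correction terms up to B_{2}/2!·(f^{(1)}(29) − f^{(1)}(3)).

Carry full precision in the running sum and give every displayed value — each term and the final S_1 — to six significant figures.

S_1 ≈ 0.0198773

The integral term ∫_3^29 1/x^4 dx = 0.0123320.
½[f(3) + f(29)] = ½[0.0123457 + 1.41387e-06] = 0.00617355.
So far: 0.0185056.
Correction k=1: B_{2}/2! · (f^{(1)}(29) − f^{(1)}(3)) = 1/12 · (-1.95016e-07 − (-0.0164609)) = 0.00137173.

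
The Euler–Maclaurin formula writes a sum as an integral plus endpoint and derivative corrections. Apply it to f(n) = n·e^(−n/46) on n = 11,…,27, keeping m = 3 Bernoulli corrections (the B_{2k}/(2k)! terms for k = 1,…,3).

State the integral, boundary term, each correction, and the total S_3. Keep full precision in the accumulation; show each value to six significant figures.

S_3 ≈ 209.033

The integral term ∫_11^27 x·e^(−x/46) dx = 197.228.
Endpoint term: (f(11) + f(27))/2 = (8.66043 + 15.0125)/2 = 11.8364.
So far: 209.064.
Correction k=1: B_{2}/2! · (f^{(1)}(27) − f^{(1)}(11)) = 1/12 · (0.229659 − 0.599042) = -0.0307819.
Running total after k=1: 209.033.
Correction k=2: B_{4}/4! · (f^{(3)}(27) − f^{(3)}(11)) = −1/720 · (0.000634070 − 0.00102725) = 5.46086e-07.
Running total after k=2: 209.033.
Correction k=3: B_{6}/6! · (f^{(5)}(27) − f^{(5)}(11)) = 1/30240 · (5.48018e-07 − 8.37147e-07) = -9.56115e-12.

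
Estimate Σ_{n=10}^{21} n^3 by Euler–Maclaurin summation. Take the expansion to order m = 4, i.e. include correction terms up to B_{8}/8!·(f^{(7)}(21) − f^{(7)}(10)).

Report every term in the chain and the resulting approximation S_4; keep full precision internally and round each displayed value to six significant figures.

∫_10^21 x^3 dx evaluates to 46120.2.
Endpoint term: (f(10) + f(21))/2 = (1000.00 + 9261.00)/2 = 5130.50.
Integral + boundary = 51250.8.
Correction k=1: B_{2}/2! · (f^{(1)}(21) − f^{(1)}(10)) = 1/12 · (1323.00 − 300.000) = 85.2500.
After k=1: 51336.0.
Correction k=2: B_{4}/4! · (f^{(3)}(21) − f^{(3)}(10)) = −1/720 · (6.00000 − 6.00000) = 0.00000.
After k=2: 51336.0.
Correction k=3: B_{6}/6! · (f^{(5)}(21) − f^{(5)}(10)) = 1/30240 · (0.00000 − 0.00000) = 0.00000.
After k=3: 51336.0.
Correction k=4: B_{8}/8! · (f^{(7)}(21) − f^{(7)}(10)) = −1/1209600 · (0.00000 − 0.00000) = 0.00000.

S_4 ≈ 51336.0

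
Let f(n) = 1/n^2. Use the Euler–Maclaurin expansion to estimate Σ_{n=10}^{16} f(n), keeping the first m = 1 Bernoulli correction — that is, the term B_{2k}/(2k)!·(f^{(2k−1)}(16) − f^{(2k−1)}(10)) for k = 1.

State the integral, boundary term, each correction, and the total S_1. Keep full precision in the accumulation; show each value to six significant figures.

Integral: ∫_10^16 1/x^2 dx = 0.0375000.
Boundary: ½(f(10) + f(16)) = ½(0.0100000 + 0.00390625) = 0.00695313.
Running total after boundary: 0.0444531.
Correction k=1: B_{2}/2! · (f^{(1)}(16) − f^{(1)}(10)) = 1/12 · (-0.000488281 − (-0.00200000)) = 0.000125977.

S_1 ≈ 0.0445791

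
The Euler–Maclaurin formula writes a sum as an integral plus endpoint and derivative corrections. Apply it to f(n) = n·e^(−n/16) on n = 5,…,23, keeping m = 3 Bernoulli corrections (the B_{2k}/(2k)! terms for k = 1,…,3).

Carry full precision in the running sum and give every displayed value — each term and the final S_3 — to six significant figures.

S_3 ≈ 102.120

The integral term ∫_5^23 x·e^(−x/16) dx = 97.6099.
Boundary: ½(f(5) + f(23)) = ½(3.65808 + 5.46298) = 4.56053.
Integral + boundary = 102.170.
k=1: B_{2}/(2)! × [f^{(1)}(23) − f^{(1)}(5)] = 1/12 × (-0.103915 − 0.502986) = -0.0505751.
Running total after k=1: 102.120.
k=2: B_{4}/(4)! × [f^{(3)}(23) − f^{(3)}(5)] = −1/720 × (0.00144971 − 0.00768054) = 8.65392e-06.
Running total after k=2: 102.120.
k=3: B_{6}/(6)! × [f^{(5)}(23) − f^{(5)}(5)] = 1/30240 × (1.29115e-05 − 5.23292e-05) = -1.30350e-09.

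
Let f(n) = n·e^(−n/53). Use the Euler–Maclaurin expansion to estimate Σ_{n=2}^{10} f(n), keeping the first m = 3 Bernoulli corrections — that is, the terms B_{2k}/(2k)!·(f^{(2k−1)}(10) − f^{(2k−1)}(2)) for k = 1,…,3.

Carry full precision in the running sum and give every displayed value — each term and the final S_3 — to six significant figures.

Integral: ∫_2^10 x·e^(−x/53) dx = 42.1838.
Endpoint term: (f(2) + f(10))/2 = (1.92593 + 8.28052)/2 = 5.10323.
Running total after boundary: 47.2870.
Correction k=1: B_{2}/2! · (f^{(1)}(10) − f^{(1)}(2)) = 1/12 · (0.671816 − 0.926629) = -0.0212344.
Partial sum through k=1: 47.2658.
Correction k=2: B_{4}/4! · (f^{(3)}(10) − f^{(3)}(2)) = −1/720 · (0.000828736 − 0.00101551) = 2.59406e-07.
Partial sum through k=2: 47.2658.
Correction k=3: B_{6}/6! · (f^{(5)}(10) − f^{(5)}(2)) = 1/30240 · (5.04915e-07 − 6.05603e-07) = -3.32962e-12.

S_3 ≈ 47.2658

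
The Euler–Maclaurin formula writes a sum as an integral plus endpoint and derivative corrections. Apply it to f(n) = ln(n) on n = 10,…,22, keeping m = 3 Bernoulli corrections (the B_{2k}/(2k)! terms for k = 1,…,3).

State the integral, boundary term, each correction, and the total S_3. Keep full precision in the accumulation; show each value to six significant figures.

∫_10^22 ln(x) dx evaluates to 32.9771.
½[f(10) + f(22)] = ½[2.30259 + 3.09104] = 2.69681.
Running total after boundary: 35.6739.
Correction k=1: B_{2}/2! · (f^{(1)}(22) − f^{(1)}(10)) = 1/12 · (0.0454545 − 0.100000) = -0.00454545.
Partial sum through k=1: 35.6694.
Correction k=2: B_{4}/4! · (f^{(3)}(22) − f^{(3)}(10)) = −1/720 · (0.000187829 − 0.00200000) = 2.51690e-06.
Partial sum through k=2: 35.6694.
Correction k=3: B_{6}/6! · (f^{(5)}(22) − f^{(5)}(10)) = 1/30240 · (4.65691e-06 − 0.000240000) = -7.78251e-09.

S_3 ≈ 35.6694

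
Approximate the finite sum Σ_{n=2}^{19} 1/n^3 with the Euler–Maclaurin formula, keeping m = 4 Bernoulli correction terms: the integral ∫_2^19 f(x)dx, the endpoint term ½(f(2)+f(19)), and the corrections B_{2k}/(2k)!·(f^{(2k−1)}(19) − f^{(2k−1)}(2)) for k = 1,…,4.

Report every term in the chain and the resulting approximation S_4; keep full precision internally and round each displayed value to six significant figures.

Integral: ∫_2^19 1/x^3 dx = 0.123615.
½[f(2) + f(19)] = ½[0.125000 + 0.000145794] = 0.0625729.
Running total after boundary: 0.186188.
k=1: B_{2}/(2)! × [f^{(1)}(19) − f^{(1)}(2)] = 1/12 × (-2.30201e-05 − (-0.187500)) = 0.0156231.
Partial sum through k=1: 0.201811.
k=2: B_{4}/(4)! × [f^{(3)}(19) − f^{(3)}(2)] = −1/720 × (-1.27535e-06 − (-0.937500)) = -0.00130208.
Partial sum through k=2: 0.200509.
k=3: B_{6}/(6)! × [f^{(5)}(19) − f^{(5)}(2)] = 1/30240 × (-1.48379e-07 − (-9.84375)) = 0.000325521.
Partial sum through k=3: 0.200834.
k=4: B_{8}/(8)! × [f^{(7)}(19) − f^{(7)}(2)] = −1/1209600 × (-2.95935e-08 − (-177.188)) = -0.000146484.

S_4 ≈ 0.200688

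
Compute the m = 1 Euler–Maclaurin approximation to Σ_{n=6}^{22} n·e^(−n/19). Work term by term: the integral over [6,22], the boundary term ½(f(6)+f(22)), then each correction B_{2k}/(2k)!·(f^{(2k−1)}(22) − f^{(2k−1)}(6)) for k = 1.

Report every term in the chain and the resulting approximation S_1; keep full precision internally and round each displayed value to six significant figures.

The integral term ∫_6^22 x·e^(−x/19) dx = 101.656.
Boundary: ½(f(6) + f(22)) = ½(4.37528 + 6.91123) = 5.64325.
So far: 107.299.
Order-1 term: 1/12 · (-0.0496021 − 0.498935) = -0.0457114.

S_1 ≈ 107.253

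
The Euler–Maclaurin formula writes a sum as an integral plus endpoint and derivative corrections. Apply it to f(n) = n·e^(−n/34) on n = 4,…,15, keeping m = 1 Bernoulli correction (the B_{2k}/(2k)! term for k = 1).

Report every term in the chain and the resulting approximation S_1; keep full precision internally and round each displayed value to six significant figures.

The integral term ∫_4^15 x·e^(−x/34) dx = 76.8975.
½[f(4) + f(15)] = ½[3.55604 + 9.64919] = 6.60261.
Running total after boundary: 83.5001.
k=1: B_{2}/(2)! × [f^{(1)}(15) − f^{(1)}(4)] = 1/12 × (0.359480 − 0.784420) = -0.0354117.

S_1 ≈ 83.4647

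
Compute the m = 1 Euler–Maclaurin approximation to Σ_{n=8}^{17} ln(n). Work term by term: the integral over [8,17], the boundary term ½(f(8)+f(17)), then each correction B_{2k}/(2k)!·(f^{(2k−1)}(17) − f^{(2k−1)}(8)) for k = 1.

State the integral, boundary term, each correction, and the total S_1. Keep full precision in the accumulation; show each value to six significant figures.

The integral term ∫_8^17 ln(x) dx = 22.5291.
Boundary: ½(f(8) + f(17)) = ½(2.07944 + 2.83321) = 2.45633.
Integral + boundary = 24.9854.
k=1: B_{2}/(2)! × [f^{(1)}(17) − f^{(1)}(8)] = 1/12 × (0.0588235 − 0.125000) = -0.00551471.

S_1 ≈ 24.9799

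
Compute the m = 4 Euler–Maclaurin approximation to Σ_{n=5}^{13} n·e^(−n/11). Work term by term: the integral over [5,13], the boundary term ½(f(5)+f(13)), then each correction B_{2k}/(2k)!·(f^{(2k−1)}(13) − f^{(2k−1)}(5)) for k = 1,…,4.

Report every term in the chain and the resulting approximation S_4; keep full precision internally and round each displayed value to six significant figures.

The integral term ∫_5^13 x·e^(−x/11) dx = 30.7394.
Boundary: ½(f(5) + f(13)) = ½(3.17368 + 3.98737) = 3.58052.
Running total after boundary: 34.3199.
k=1: B_{2}/(2)! × [f^{(1)}(13) − f^{(1)}(5)] = 1/12 × (-0.0557674 − 0.346220) = -0.0334989.
Running total after k=1: 34.2864.
k=2: B_{4}/(4)! × [f^{(3)}(13) − f^{(3)}(5)] = −1/720 × (0.00460887 − 0.0133528) = 1.21444e-05.
Running total after k=2: 34.2864.
k=3: B_{6}/(6)! × [f^{(5)}(13) − f^{(5)}(5)] = 1/30240 × (7.99887e-05 − 0.000197061) = -3.87143e-09.
Running total after k=3: 34.2864.
k=4: B_{8}/(8)! × [f^{(7)}(13) − f^{(7)}(5)] = −1/1209600 × (1.00734e-06 − 2.34519e-06) = 1.10603e-12.

S_4 ≈ 34.2864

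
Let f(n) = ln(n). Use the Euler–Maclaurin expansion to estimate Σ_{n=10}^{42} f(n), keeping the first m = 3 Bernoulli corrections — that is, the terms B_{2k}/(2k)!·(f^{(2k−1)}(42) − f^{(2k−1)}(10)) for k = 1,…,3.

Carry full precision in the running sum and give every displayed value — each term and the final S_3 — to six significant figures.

S_3 ≈ 104.970

Integral: ∫_10^42 ln(x) dx = 101.956.
Endpoint term: (f(10) + f(42))/2 = (2.30259 + 3.73767)/2 = 3.02013.
Integral + boundary = 104.976.
Correction k=1: B_{2}/2! · (f^{(1)}(42) − f^{(1)}(10)) = 1/12 · (0.0238095 − 0.100000) = -0.00634921.
Partial sum through k=1: 104.970.
Correction k=2: B_{4}/4! · (f^{(3)}(42) − f^{(3)}(10)) = −1/720 · (2.69949e-05 − 0.00200000) = 2.74028e-06.
Partial sum through k=2: 104.970.
Correction k=3: B_{6}/6! · (f^{(5)}(42) − f^{(5)}(10)) = 1/30240 · (1.83639e-07 − 0.000240000) = -7.93044e-09.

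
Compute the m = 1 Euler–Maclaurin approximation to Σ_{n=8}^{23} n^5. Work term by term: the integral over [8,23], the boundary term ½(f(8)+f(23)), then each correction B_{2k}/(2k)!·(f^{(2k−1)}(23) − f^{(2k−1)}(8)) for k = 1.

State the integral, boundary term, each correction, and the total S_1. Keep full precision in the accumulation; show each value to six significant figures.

S_1 ≈ 2.79784e+07

Integral: ∫_8^23 x^5 dx = 2.46290e+07.
Endpoint term: (f(8) + f(23))/2 = (32768.0 + 6.43634e+06)/2 = 3.23456e+06.
So far: 2.78635e+07.
Order-1 term: 1/12 · (1.39920e+06 − 20480.0) = 114894.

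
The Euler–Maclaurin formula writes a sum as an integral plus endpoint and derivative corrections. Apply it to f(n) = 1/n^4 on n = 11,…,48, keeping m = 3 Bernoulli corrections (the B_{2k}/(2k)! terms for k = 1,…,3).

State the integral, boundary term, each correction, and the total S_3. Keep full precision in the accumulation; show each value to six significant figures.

∫_11^48 1/x^4 dx evaluates to 0.000247424.
Endpoint term: (f(11) + f(48))/2 = (6.83013e-05 + 1.88380e-07)/2 = 3.42449e-05.
Running total after boundary: 0.000281669.
k=1: B_{2}/(2)! × [f^{(1)}(48) − f^{(1)}(11)] = 1/12 × (-1.56983e-08 − (-2.48369e-05)) = 2.06843e-06.
Partial sum through k=1: 0.000283737.
k=2: B_{4}/(4)! × [f^{(3)}(48) − f^{(3)}(11)] = −1/720 × (-2.04406e-10 − (-6.15790e-06)) = -8.55235e-09.
Partial sum through k=2: 0.000283729.
k=3: B_{6}/(6)! × [f^{(5)}(48) − f^{(5)}(11)] = 1/30240 × (-4.96819e-12 − (-2.84994e-06)) = 9.42438e-11.

S_3 ≈ 0.000283729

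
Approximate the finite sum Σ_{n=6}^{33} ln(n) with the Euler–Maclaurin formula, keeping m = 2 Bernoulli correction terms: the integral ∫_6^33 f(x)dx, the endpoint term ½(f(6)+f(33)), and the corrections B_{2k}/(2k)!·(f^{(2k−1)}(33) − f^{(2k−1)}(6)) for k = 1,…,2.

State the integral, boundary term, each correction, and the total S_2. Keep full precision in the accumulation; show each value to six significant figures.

S_2 ≈ 80.2670

The integral term ∫_6^33 ln(x) dx = 77.6342.
Boundary: ½(f(6) + f(33)) = ½(1.79176 + 3.49651) = 2.64413.
Running total after boundary: 80.2783.
k=1: B_{2}/(2)! × [f^{(1)}(33) − f^{(1)}(6)] = 1/12 × (0.0303030 − 0.166667) = -0.0113636.
Running total after k=1: 80.2670.
k=2: B_{4}/(4)! × [f^{(3)}(33) − f^{(3)}(6)] = −1/720 × (5.56529e-05 − 0.00925926) = 1.27828e-05.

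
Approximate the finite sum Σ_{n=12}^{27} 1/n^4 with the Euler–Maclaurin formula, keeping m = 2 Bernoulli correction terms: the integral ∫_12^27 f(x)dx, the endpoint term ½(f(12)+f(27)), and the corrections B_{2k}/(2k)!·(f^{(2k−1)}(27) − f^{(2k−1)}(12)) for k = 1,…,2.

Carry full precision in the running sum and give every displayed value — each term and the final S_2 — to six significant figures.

S_2 ≈ 0.000202331

The integral term ∫_12^27 1/x^4 dx = 0.000175966.
Endpoint term: (f(12) + f(27))/2 = (4.82253e-05 + 1.88168e-06)/2 = 2.50535e-05.
Running total after boundary: 0.000201020.
k=1: B_{2}/(2)! × [f^{(1)}(27) − f^{(1)}(12)] = 1/12 × (-2.78767e-07 − (-1.60751e-05)) = 1.31636e-06.
After k=1: 0.000202336.
k=2: B_{4}/(4)! × [f^{(3)}(27) − f^{(3)}(12)] = −1/720 × (-1.14719e-08 − (-3.34898e-06)) = -4.63543e-09.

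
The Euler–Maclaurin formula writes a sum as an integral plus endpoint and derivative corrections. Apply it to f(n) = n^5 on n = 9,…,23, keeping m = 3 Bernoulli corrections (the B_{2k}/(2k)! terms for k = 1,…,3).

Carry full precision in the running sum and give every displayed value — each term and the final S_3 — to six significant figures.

S_3 ≈ 2.79456e+07

Integral: ∫_9^23 x^5 dx = 2.45841e+07.
Endpoint term: (f(9) + f(23))/2 = (59049.0 + 6.43634e+06)/2 = 3.24770e+06.
Running total after boundary: 2.78318e+07.
Order-1 term: 1/12 · (1.39920e+06 − 32805.0) = 113867.
Partial sum through k=1: 2.79456e+07.
Order-2 term: −1/720 · (31740.0 − 4860.00) = -37.3333.
Partial sum through k=2: 2.79456e+07.
Order-3 term: 1/30240 · (120.000 − 120.000) = 0.00000.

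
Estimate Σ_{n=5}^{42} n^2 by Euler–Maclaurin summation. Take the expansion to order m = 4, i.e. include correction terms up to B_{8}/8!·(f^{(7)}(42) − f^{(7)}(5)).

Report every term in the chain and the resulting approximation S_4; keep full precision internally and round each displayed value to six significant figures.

Integral: ∫_5^42 x^2 dx = 24654.3.
Boundary: ½(f(5) + f(42)) = ½(25.0000 + 1764.00) = 894.500.
Integral + boundary = 25548.8.
k=1: B_{2}/(2)! × [f^{(1)}(42) − f^{(1)}(5)] = 1/12 × (84.0000 − 10.0000) = 6.16667.
Partial sum through k=1: 25555.0.
k=2: B_{4}/(4)! × [f^{(3)}(42) − f^{(3)}(5)] = −1/720 × (0.00000 − 0.00000) = 0.00000.
Partial sum through k=2: 25555.0.
k=3: B_{6}/(6)! × [f^{(5)}(42) − f^{(5)}(5)] = 1/30240 × (0.00000 − 0.00000) = 0.00000.
Partial sum through k=3: 25555.0.
k=4: B_{8}/(8)! × [f^{(7)}(42) − f^{(7)}(5)] = −1/1209600 × (0.00000 − 0.00000) = 0.00000.

S_4 ≈ 25555.0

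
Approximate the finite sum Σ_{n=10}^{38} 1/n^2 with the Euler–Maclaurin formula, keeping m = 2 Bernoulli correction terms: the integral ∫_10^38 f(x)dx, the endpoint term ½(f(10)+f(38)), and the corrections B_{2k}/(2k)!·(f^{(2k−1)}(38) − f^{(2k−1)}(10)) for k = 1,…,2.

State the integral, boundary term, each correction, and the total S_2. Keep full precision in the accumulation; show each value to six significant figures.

S_2 ≈ 0.0791938

Integral: ∫_10^38 1/x^2 dx = 0.0736842.
Boundary: ½(f(10) + f(38)) = ½(0.0100000 + 0.000692521) = 0.00534626.
Integral + boundary = 0.0790305.
Order-1 term: 1/12 · (-3.64485e-05 − (-0.00200000)) = 0.000163629.
Partial sum through k=1: 0.0791941.
Order-2 term: −1/720 · (-3.02896e-07 − (-0.000240000)) = -3.32913e-07.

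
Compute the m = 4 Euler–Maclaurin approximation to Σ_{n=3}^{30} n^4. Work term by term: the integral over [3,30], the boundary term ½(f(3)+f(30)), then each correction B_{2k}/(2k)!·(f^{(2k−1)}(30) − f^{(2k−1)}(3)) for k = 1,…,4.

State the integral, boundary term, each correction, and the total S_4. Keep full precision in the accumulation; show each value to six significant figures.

S_4 ≈ 5.27398e+06

∫_3^30 x^4 dx evaluates to 4.85995e+06.
½[f(3) + f(30)] = ½[81.0000 + 810000] = 405040.
Running total after boundary: 5.26499e+06.
Correction k=1: B_{2}/2! · (f^{(1)}(30) − f^{(1)}(3)) = 1/12 · (108000 − 108.000) = 8991.00.
Running total after k=1: 5.27398e+06.
Correction k=2: B_{4}/4! · (f^{(3)}(30) − f^{(3)}(3)) = −1/720 · (720.000 − 72.0000) = -0.900000.
Running total after k=2: 5.27398e+06.
Correction k=3: B_{6}/6! · (f^{(5)}(30) − f^{(5)}(3)) = 1/30240 · (0.00000 − 0.00000) = 0.00000.
Running total after k=3: 5.27398e+06.
Correction k=4: B_{8}/8! · (f^{(7)}(30) − f^{(7)}(3)) = −1/1209600 · (0.00000 − 0.00000) = 0.00000.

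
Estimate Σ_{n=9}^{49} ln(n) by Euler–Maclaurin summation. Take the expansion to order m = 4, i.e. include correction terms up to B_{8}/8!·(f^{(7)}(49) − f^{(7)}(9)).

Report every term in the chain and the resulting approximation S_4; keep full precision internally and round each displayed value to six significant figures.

S_4 ≈ 133.961

∫_9^49 ln(x) dx evaluates to 130.924.
Endpoint term: (f(9) + f(49))/2 = (2.19722 + 3.89182)/2 = 3.04452.
Integral + boundary = 133.969.
Correction k=1: B_{2}/2! · (f^{(1)}(49) − f^{(1)}(9)) = 1/12 · (0.0204082 − 0.111111) = -0.00755858.
Running total after k=1: 133.961.
Correction k=2: B_{4}/4! · (f^{(3)}(49) − f^{(3)}(9)) = −1/720 · (1.69997e-05 − 0.00274348) = 3.78678e-06.
Running total after k=2: 133.961.
Correction k=3: B_{6}/6! · (f^{(5)}(49) − f^{(5)}(9)) = 1/30240 · (8.49632e-08 − 0.000406442) = -1.34377e-08.
Running total after k=3: 133.961.
Correction k=4: B_{8}/8! · (f^{(7)}(49) − f^{(7)}(9)) = −1/1209600 · (1.06160e-09 − 0.000150534) = 1.24449e-10.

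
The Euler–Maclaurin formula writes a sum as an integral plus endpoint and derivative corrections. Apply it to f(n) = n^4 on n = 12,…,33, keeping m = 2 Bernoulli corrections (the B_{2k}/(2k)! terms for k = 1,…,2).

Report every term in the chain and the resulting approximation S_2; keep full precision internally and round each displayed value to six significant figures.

S_2 ≈ 8.39204e+06

Integral: ∫_12^33 x^4 dx = 7.77731e+06.
Endpoint term: (f(12) + f(33))/2 = (20736.0 + 1.18592e+06)/2 = 603328.
Running total after boundary: 8.38064e+06.
Correction k=1: B_{2}/2! · (f^{(1)}(33) − f^{(1)}(12)) = 1/12 · (143748 − 6912.00) = 11403.0.
After k=1: 8.39204e+06.
Correction k=2: B_{4}/4! · (f^{(3)}(33) − f^{(3)}(12)) = −1/720 · (792.000 − 288.000) = -0.700000.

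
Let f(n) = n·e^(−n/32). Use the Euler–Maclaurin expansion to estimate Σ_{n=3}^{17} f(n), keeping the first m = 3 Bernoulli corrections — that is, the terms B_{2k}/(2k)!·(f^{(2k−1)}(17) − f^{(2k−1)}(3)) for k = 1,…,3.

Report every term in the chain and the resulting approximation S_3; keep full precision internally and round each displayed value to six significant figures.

S_3 ≈ 104.309

∫_3^17 x·e^(−x/32) dx evaluates to 97.9920.
Boundary: ½(f(3) + f(17)) = ½(2.73153 + 9.99378) = 6.36266.
Integral + boundary = 104.355.
k=1: B_{2}/(2)! × [f^{(1)}(17) − f^{(1)}(3)] = 1/12 × (0.275564 − 0.825150) = -0.0457988.
Running total after k=1: 104.309.
k=2: B_{4}/(4)! × [f^{(3)}(17) − f^{(3)}(3)] = −1/720 × (0.00141729 − 0.00258415) = 1.62064e-06.
Running total after k=2: 104.309.
k=3: B_{6}/(6)! × [f^{(5)}(17) − f^{(5)}(3)] = 1/30240 × (2.50534e-06 − 4.26025e-06) = -5.80325e-11.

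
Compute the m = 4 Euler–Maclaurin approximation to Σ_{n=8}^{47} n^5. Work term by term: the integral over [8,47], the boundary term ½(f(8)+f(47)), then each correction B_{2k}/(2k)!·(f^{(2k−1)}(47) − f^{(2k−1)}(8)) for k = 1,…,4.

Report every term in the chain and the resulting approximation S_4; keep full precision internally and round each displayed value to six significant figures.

∫_8^47 x^5 dx evaluates to 1.79649e+09.
Endpoint term: (f(8) + f(47))/2 = (32768.0 + 2.29345e+08)/2 = 1.14689e+08.
Running total after boundary: 1.91118e+09.
k=1: B_{2}/(2)! × [f^{(1)}(47) − f^{(1)}(8)] = 1/12 × (2.43984e+07 − 20480.0) = 2.03149e+06.
Partial sum through k=1: 1.91321e+09.
k=2: B_{4}/(4)! × [f^{(3)}(47) − f^{(3)}(8)] = −1/720 × (132540 − 3840.00) = -178.750.
Partial sum through k=2: 1.91321e+09.
k=3: B_{6}/(6)! × [f^{(5)}(47) − f^{(5)}(8)] = 1/30240 × (120.000 − 120.000) = 0.00000.
Partial sum through k=3: 1.91321e+09.
k=4: B_{8}/(8)! × [f^{(7)}(47) − f^{(7)}(8)] = −1/1209600 × (0.00000 − 0.00000) = 0.00000.

S_4 ≈ 1.91321e+09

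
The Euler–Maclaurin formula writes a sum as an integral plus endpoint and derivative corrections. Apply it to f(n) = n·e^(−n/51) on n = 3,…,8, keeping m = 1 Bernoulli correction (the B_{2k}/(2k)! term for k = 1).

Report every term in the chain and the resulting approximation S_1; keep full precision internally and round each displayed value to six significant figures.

S_1 ≈ 29.3348

Integral: ∫_3^8 x·e^(−x/51) dx = 24.5151.
Boundary: ½(f(3) + f(8)) = ½(2.82862 + 6.83857) = 4.83360.
So far: 29.3487.
Correction k=1: B_{2}/2! · (f^{(1)}(8) − f^{(1)}(3)) = 1/12 · (0.720732 − 0.887410) = -0.0138899.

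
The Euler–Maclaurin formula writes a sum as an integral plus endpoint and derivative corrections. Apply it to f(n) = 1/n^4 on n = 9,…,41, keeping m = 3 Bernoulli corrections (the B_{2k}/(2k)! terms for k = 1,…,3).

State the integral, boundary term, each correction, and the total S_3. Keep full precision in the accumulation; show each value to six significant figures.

S_3 ≈ 0.000534404

The integral term ∫_9^41 1/x^4 dx = 0.000452411.
½[f(9) + f(41)] = ½[0.000152416 + 3.53887e-07] = 7.63848e-05.
Running total after boundary: 0.000528796.
k=1: B_{2}/(2)! × [f^{(1)}(41) − f^{(1)}(9)] = 1/12 × (-3.45256e-08 − (-6.77404e-05)) = 5.64215e-06.
After k=1: 0.000534438.
k=2: B_{4}/(4)! × [f^{(3)}(41) − f^{(3)}(9)] = −1/720 × (-6.16161e-10 − (-2.50890e-05)) = -3.48450e-08.
After k=2: 0.000534403.
k=3: B_{6}/(6)! × [f^{(5)}(41) − f^{(5)}(9)] = 1/30240 × (-2.05265e-11 − (-1.73455e-05)) = 5.73594e-10.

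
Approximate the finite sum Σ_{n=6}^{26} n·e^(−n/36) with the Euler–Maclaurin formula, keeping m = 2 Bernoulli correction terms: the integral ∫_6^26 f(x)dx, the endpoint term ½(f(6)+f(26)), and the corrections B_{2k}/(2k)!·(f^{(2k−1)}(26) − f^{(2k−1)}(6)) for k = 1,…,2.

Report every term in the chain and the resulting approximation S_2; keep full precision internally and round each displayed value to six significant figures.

S_2 ≈ 204.667

∫_6^26 x·e^(−x/36) dx evaluates to 195.861.
Endpoint term: (f(6) + f(26))/2 = (5.07889 + 12.6275)/2 = 8.85318.
So far: 204.714.
k=1: B_{2}/(2)! × [f^{(1)}(26) − f^{(1)}(6)] = 1/12 × (0.134909 − 0.705401) = -0.0475411.
Running total after k=1: 204.667.
k=2: B_{4}/(4)! × [f^{(3)}(26) − f^{(3)}(6)] = −1/720 × (0.000853590 − 0.00185059) = 1.38472e-06.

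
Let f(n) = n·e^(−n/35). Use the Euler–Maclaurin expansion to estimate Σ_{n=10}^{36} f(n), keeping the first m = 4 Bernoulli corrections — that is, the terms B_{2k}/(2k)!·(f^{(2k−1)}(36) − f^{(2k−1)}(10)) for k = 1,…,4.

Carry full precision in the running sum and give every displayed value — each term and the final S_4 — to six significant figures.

∫_10^36 x·e^(−x/35) dx evaluates to 295.146.
Boundary: ½(f(10) + f(36)) = ½(7.51477 + 12.8706) = 10.1927.
Integral + boundary = 305.339.
k=1: B_{2}/(2)! × [f^{(1)}(36) − f^{(1)}(10)] = 1/12 × (-0.0102148 − 0.536769) = -0.0455820.
Partial sum through k=1: 305.293.
k=2: B_{4}/(4)! × [f^{(3)}(36) − f^{(3)}(10)] = −1/720 × (0.000575363 − 0.00166508) = 1.51350e-06.
Partial sum through k=2: 305.293.
k=3: B_{6}/(6)! × [f^{(5)}(36) − f^{(5)}(10)] = 1/30240 × (9.46175e-07 − 2.36080e-06) = -4.67800e-11.
Partial sum through k=3: 305.293.
k=4: B_{8}/(8)! × [f^{(7)}(36) − f^{(7)}(10)] = −1/1209600 × (1.16136e-09 − 2.74478e-09) = 1.30904e-15.

S_4 ≈ 305.293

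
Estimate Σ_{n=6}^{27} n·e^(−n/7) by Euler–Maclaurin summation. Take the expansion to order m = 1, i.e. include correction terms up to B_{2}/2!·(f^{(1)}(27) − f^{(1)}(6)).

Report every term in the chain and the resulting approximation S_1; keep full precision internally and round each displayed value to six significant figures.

S_1 ≈ 35.1377

∫_6^27 x·e^(−x/7) dx evaluates to 33.5894.
Boundary: ½(f(6) + f(27)) = ½(2.54624 + 0.570464) = 1.55835.
Running total after boundary: 35.1477.
Order-1 term: 1/12 · (-0.0603665 − 0.0606247) = -0.0100826.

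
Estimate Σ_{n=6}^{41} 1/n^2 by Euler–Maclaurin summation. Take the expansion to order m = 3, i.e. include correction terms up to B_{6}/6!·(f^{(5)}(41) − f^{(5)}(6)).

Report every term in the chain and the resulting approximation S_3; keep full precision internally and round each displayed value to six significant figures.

S_3 ≈ 0.157228

∫_6^41 1/x^2 dx evaluates to 0.142276.
Boundary: ½(f(6) + f(41)) = ½(0.0277778 + 0.000594884) = 0.0141863.
Running total after boundary: 0.156463.
Correction k=1: B_{2}/2! · (f^{(1)}(41) − f^{(1)}(6)) = 1/12 · (-2.90187e-05 − (-0.00925926)) = 0.000769187.
Running total after k=1: 0.157232.
Correction k=2: B_{4}/4! · (f^{(3)}(41) − f^{(3)}(6)) = −1/720 · (-2.07153e-07 − (-0.00308642)) = -4.28641e-06.
Running total after k=2: 0.157228.
Correction k=3: B_{6}/6! · (f^{(5)}(41) − f^{(5)}(6)) = 1/30240 · (-3.69697e-09 − (-0.00257202)) = 8.50533e-08.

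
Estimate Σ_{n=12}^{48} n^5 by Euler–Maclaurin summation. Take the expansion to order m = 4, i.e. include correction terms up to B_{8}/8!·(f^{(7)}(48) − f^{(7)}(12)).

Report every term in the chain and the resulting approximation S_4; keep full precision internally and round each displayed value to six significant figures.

The integral term ∫_12^48 x^5 dx = 2.03793e+09.
Boundary: ½(f(12) + f(48)) = ½(248832 + 2.54804e+08) = 1.27526e+08.
So far: 2.16546e+09.
k=1: B_{2}/(2)! × [f^{(1)}(48) − f^{(1)}(12)] = 1/12 × (2.65421e+07 − 103680) = 2.20320e+06.
After k=1: 2.16766e+09.
k=2: B_{4}/(4)! × [f^{(3)}(48) − f^{(3)}(12)] = −1/720 × (138240 − 8640.00) = -180.000.
After k=2: 2.16766e+09.
k=3: B_{6}/(6)! × [f^{(5)}(48) − f^{(5)}(12)] = 1/30240 × (120.000 − 120.000) = 0.00000.
After k=3: 2.16766e+09.
k=4: B_{8}/(8)! × [f^{(7)}(48) − f^{(7)}(12)] = −1/1209600 × (0.00000 − 0.00000) = 0.00000.

S_4 ≈ 2.16766e+09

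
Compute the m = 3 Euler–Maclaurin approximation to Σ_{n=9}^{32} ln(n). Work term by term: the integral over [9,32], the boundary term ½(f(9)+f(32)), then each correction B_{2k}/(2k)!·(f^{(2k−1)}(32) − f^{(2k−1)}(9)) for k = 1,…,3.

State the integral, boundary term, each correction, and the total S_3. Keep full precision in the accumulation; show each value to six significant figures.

S_3 ≈ 70.9534

The integral term ∫_9^32 ln(x) dx = 68.1285.
½[f(9) + f(32)] = ½[2.19722 + 3.46574] = 2.83148.
So far: 70.9600.
k=1: B_{2}/(2)! × [f^{(1)}(32) − f^{(1)}(9)] = 1/12 × (0.0312500 − 0.111111) = -0.00665509.
After k=1: 70.9534.
k=2: B_{4}/(4)! × [f^{(3)}(32) − f^{(3)}(9)] = −1/720 × (6.10352e-05 − 0.00274348) = 3.72562e-06.
After k=2: 70.9534.
k=3: B_{6}/(6)! × [f^{(5)}(32) − f^{(5)}(9)] = 1/30240 × (7.15256e-07 − 0.000406442) = -1.34169e-08.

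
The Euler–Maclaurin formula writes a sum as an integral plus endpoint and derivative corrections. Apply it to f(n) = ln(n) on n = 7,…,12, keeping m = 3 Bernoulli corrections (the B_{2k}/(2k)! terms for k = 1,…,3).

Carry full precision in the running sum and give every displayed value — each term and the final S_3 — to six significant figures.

S_3 ≈ 13.4080

The integral term ∫_7^12 ln(x) dx = 11.1975.
Endpoint term: (f(7) + f(12))/2 = (1.94591 + 2.48491)/2 = 2.21541.
So far: 13.4129.
Order-1 term: 1/12 · (0.0833333 − 0.142857) = -0.00496032.
Running total after k=1: 13.4080.
Order-2 term: −1/720 · (0.00115741 − 0.00583090) = 6.49097e-06.
Running total after k=2: 13.4080.
Order-3 term: 1/30240 · (9.64506e-05 − 0.00142798) = -4.40319e-08.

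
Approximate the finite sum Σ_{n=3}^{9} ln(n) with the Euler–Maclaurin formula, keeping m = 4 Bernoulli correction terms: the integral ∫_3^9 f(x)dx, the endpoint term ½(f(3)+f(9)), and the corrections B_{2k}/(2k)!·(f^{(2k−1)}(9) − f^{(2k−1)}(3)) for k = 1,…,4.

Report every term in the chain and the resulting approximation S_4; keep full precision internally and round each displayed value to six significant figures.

S_4 ≈ 12.1087

Integral: ∫_3^9 ln(x) dx = 10.4792.
Endpoint term: (f(3) + f(9))/2 = (1.09861 + 2.19722)/2 = 1.64792.
So far: 12.1271.
Correction k=1: B_{2}/2! · (f^{(1)}(9) − f^{(1)}(3)) = 1/12 · (0.111111 − 0.333333) = -0.0185185.
Running total after k=1: 12.1086.
Correction k=2: B_{4}/4! · (f^{(3)}(9) − f^{(3)}(3)) = −1/720 · (0.00274348 − 0.0740741) = 9.90703e-05.
Running total after k=2: 12.1087.
Correction k=3: B_{6}/6! · (f^{(5)}(9) − f^{(5)}(3)) = 1/30240 · (0.000406442 − 0.0987654) = -3.25261e-06.
Running total after k=3: 12.1087.
Correction k=4: B_{8}/8! · (f^{(7)}(9) − f^{(7)}(3)) = −1/1209600 · (0.000150534 − 0.329218) = 2.72047e-07.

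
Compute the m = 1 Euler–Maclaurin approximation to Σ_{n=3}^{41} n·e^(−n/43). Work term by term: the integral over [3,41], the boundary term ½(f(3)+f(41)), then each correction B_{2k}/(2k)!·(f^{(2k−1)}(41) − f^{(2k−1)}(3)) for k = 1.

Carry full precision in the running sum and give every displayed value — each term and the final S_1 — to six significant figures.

∫_3^41 x·e^(−x/43) dx evaluates to 452.660.
Boundary: ½(f(3) + f(41)) = ½(2.79783 + 15.8012) = 9.29950.
So far: 461.959.
Correction k=1: B_{2}/2! · (f^{(1)}(41) − f^{(1)}(3)) = 1/12 · (0.0179253 − 0.867545) = -0.0708016.

S_1 ≈ 461.888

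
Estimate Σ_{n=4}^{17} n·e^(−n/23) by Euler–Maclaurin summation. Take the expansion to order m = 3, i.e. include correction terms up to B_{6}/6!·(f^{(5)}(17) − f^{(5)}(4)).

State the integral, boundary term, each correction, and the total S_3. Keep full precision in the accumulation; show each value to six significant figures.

∫_4^17 x·e^(−x/23) dx evaluates to 82.5431.
Boundary: ½(f(4) + f(17)) = ½(3.36148 + 8.11799) = 5.73974.
So far: 88.2828.
Order-1 term: 1/12 · (0.124573 − 0.694219) = -0.0474705.
Partial sum through k=1: 88.2354.
Order-2 term: −1/720 · (0.00204089 − 0.00448952) = 3.40088e-06.
Partial sum through k=2: 88.2354.
Order-3 term: 1/30240 · (7.27087e-06 − 1.44929e-05) = -2.38823e-10.

S_3 ≈ 88.2354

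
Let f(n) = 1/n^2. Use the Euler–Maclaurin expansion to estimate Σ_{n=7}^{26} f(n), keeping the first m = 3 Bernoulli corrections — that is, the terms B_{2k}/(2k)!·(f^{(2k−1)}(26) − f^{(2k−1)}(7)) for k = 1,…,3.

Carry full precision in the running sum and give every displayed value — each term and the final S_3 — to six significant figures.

The integral term ∫_7^26 1/x^2 dx = 0.104396.
½[f(7) + f(26)] = ½[0.0204082 + 0.00147929] = 0.0109437.
Running total after boundary: 0.115339.
Correction k=1: B_{2}/2! · (f^{(1)}(26) − f^{(1)}(7)) = 1/12 · (-0.000113792 − (-0.00583090)) = 0.000476426.
Partial sum through k=1: 0.115816.
Correction k=2: B_{4}/4! · (f^{(3)}(26) − f^{(3)}(7)) = −1/720 · (-2.01997e-06 − (-0.00142798)) = -1.98050e-06.
Partial sum through k=2: 0.115814.
Correction k=3: B_{6}/6! · (f^{(5)}(26) − f^{(5)}(7)) = 1/30240 · (-8.96436e-08 − (-0.000874271)) = 2.89081e-08.

S_3 ≈ 0.115814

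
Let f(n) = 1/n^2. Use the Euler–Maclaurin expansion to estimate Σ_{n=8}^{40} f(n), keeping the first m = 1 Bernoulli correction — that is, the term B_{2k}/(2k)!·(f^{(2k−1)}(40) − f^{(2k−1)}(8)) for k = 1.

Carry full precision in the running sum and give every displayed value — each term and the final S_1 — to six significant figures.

∫_8^40 1/x^2 dx evaluates to 0.100000.
½[f(8) + f(40)] = ½[0.0156250 + 0.000625000] = 0.00812500.
Running total after boundary: 0.108125.
Correction k=1: B_{2}/2! · (f^{(1)}(40) − f^{(1)}(8)) = 1/12 · (-3.12500e-05 − (-0.00390625)) = 0.000322917.

S_1 ≈ 0.108448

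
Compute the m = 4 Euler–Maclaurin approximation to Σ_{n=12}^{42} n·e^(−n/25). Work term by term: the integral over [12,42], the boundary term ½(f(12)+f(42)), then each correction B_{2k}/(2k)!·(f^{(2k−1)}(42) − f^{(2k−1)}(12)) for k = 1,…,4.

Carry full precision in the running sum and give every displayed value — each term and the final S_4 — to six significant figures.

S_4 ≈ 267.787

Integral: ∫_12^42 x·e^(−x/25) dx = 260.198.
Boundary: ½(f(12) + f(42)) = ½(7.42540 + 7.82771) = 7.62655.
Integral + boundary = 267.825.
Order-1 term: 1/12 · (-0.126734 − 0.321767) = -0.0373751.
Partial sum through k=1: 267.787.
Order-2 term: −1/720 · (0.000393622 − 0.00249493) = 2.91849e-06.
Partial sum through k=2: 267.787.
Order-3 term: 1/30240 · (1.58403e-06 − 7.16007e-06) = -1.84393e-10.
Partial sum through k=3: 267.787.
Order-4 term: −1/1209600 · (4.06122e-09 − 1.65252e-08) = 1.03042e-14.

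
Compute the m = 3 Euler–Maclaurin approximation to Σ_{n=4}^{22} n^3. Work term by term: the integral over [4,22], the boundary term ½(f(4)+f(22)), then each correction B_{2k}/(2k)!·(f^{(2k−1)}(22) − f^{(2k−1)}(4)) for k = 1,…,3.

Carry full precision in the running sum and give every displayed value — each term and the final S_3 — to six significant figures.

S_3 ≈ 63973.0

∫_4^22 x^3 dx evaluates to 58500.0.
Boundary: ½(f(4) + f(22)) = ½(64.0000 + 10648.0) = 5356.00.
Running total after boundary: 63856.0.
Order-1 term: 1/12 · (1452.00 − 48.0000) = 117.000.
Running total after k=1: 63973.0.
Order-2 term: −1/720 · (6.00000 − 6.00000) = 0.00000.
Running total after k=2: 63973.0.
Order-3 term: 1/30240 · (0.00000 − 0.00000) = 0.00000.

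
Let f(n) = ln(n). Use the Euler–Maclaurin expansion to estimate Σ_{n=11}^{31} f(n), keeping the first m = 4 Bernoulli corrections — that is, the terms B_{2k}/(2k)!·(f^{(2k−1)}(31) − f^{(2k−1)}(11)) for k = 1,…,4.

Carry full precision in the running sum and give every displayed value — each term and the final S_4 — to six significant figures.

S_4 ≈ 62.9878

The integral term ∫_11^31 ln(x) dx = 60.0768.
Endpoint term: (f(11) + f(31))/2 = (2.39790 + 3.43399)/2 = 2.91594.
So far: 62.9927.
Correction k=1: B_{2}/2! · (f^{(1)}(31) − f^{(1)}(11)) = 1/12 · (0.0322581 − 0.0909091) = -0.00488759.
After k=1: 62.9878.
Correction k=2: B_{4}/4! · (f^{(3)}(31) − f^{(3)}(11)) = −1/720 · (6.71344e-05 − 0.00150263) = 1.99374e-06.
After k=2: 62.9878.
Correction k=3: B_{6}/6! · (f^{(5)}(31) − f^{(5)}(11)) = 1/30240 · (8.38306e-07 − 0.000149021) = -4.90023e-09.
After k=3: 62.9878.
Correction k=4: B_{8}/8! · (f^{(7)}(31) − f^{(7)}(11)) = −1/1209600 · (2.61698e-08 − 3.69474e-05) = 3.05235e-11.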